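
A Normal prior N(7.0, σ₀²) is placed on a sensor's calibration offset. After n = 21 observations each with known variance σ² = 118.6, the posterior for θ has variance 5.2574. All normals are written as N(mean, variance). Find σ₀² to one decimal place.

σ₀² = 76.1

Posterior precision equals prior precision plus data precision: 1/σ_n² = 1/σ₀² + n/σ².
So 1/σ₀² = 1/5.2574 − 21/118.6 = 0.190208 − 0.177066 = 0.013142.
Hence σ₀² = 1/0.013142 ≈ 76.1.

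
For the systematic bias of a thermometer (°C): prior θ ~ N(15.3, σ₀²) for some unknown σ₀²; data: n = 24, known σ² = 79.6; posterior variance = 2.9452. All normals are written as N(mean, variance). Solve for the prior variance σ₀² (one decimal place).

σ₀² = 26.3

Posterior precision equals prior precision plus data precision: 1/σ_n² = 1/σ₀² + n/σ².
So 1/σ₀² = 1/2.9452 − 24/79.6 = 0.339536 − 0.301508 = 0.038028.
Hence σ₀² = 1/0.038028 ≈ 26.3.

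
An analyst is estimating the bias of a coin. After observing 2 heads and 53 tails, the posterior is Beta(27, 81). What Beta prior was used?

Beta(25, 28)

Beta is conjugate to the binomial likelihood: posterior = Beta(α+s, β+f).
So α = 27 − 2 = 25 and β = 81 − 53 = 28.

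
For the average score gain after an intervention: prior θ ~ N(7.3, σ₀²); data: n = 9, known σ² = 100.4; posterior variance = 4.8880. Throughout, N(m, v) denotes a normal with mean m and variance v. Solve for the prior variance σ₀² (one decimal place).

For the Normal–Normal model with known σ², precisions add: τ_n = τ₀ + n/σ².
So 1/σ₀² = 1/4.8880 − 9/100.4 = 0.204583 − 0.089641 = 0.114942.
Hence σ₀² = 1/0.114942 ≈ 8.7.

σ₀² = 8.7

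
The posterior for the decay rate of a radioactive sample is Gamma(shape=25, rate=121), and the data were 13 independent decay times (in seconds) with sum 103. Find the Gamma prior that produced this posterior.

Gamma(shape=12, rate=18)

For an exponential likelihood with a Gamma(α, β) prior on the rate, n observations with total T give posterior Gamma(α+n, β+T).
So α = 25 − 13 = 12 and β = 121 − 103 = 18.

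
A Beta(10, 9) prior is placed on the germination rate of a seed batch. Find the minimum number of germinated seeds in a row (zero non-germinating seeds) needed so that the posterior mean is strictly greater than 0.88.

k = 57

After k germinated seeds and 0 non-germinating seeds the posterior is Beta(10+k, 9), with mean (10+k)/(10+9+k).
Set (10+k)/(19+k) > 0.88 and solve: k > (0.88·19 − 10)/(1 − 0.88) = 56.000.
The smallest integer exceeding 56.000 is 57.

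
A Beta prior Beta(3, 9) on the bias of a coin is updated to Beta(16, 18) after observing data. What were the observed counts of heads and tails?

Beta is conjugate to the binomial likelihood: posterior = Beta(a+s, b+f).
Match parameters: s=16−3=13, f=18−9=9.

13 heads and 9 tails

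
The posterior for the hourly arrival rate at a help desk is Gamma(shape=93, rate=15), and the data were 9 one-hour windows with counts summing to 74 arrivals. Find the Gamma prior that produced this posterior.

Gamma(shape=19, rate=6)

Gamma–Poisson conjugacy: posterior shape = α + Σxᵢ, posterior rate = β + n.
So α = 93 − 74 = 19 and β = 15 − 9 = 6.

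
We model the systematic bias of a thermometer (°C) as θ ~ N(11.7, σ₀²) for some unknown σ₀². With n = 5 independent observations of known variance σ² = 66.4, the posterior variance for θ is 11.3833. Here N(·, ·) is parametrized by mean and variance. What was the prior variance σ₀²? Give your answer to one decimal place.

For the Normal–Normal model with known σ², precisions add: τ_n = τ₀ + n/σ².
So 1/σ₀² = 1/11.3833 − 5/66.4 = 0.087848 − 0.075301 = 0.012547.
Hence σ₀² = 1/0.012547 ≈ 79.7.

σ₀² = 79.7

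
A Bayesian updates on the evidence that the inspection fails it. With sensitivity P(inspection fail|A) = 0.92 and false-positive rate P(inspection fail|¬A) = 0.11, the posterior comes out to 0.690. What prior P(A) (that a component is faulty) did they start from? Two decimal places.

Bayes' rule in odds form gives O(A|E) = O(A)·[P(E|A)/P(E|¬A)], hence O(A) = O(A|E)/LR.
Posterior odds = 0.690/(1−0.690) = 2.2258. LR = 0.92/0.11 = 8.3636.
Prior odds = 2.2258/8.3636 = 0.2661, so P(A) = 0.2661/(1+0.2661) ≈ 0.21.

P(A) = 0.21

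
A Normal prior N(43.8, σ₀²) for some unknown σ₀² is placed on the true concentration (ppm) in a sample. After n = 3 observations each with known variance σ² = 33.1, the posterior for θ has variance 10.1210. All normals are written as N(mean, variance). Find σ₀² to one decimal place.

Posterior precision equals prior precision plus data precision: 1/σ_n² = 1/σ₀² + n/σ².
So 1/σ₀² = 1/10.1210 − 3/33.1 = 0.098804 − 0.090634 = 0.008170.
Hence σ₀² = 1/0.008170 ≈ 122.4.

σ₀² = 122.4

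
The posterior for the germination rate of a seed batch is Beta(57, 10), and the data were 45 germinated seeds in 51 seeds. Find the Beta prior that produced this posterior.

Beta is conjugate to the binomial likelihood: posterior = Beta(α+s, β+f).
Subtract the data counts: 57−45=12, 10−6=4.

Beta(12, 4)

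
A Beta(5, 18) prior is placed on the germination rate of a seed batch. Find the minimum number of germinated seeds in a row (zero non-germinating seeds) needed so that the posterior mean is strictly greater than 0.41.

k = 8

After k germinated seeds and 0 non-germinating seeds the posterior is Beta(5+k, 18), with mean (5+k)/(5+18+k).
Set (5+k)/(23+k) > 0.41 and solve: k > (0.41·23 − 5)/(1 − 0.41) = 7.508.
The smallest integer exceeding 7.508 is 8, and checking k=8: (13)/(31) = 0.4194 > 0.41.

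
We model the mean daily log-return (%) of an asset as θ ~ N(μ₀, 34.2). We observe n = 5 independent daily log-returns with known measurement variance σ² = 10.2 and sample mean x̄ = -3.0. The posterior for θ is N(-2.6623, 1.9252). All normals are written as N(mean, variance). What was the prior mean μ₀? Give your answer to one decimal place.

The posterior mean is a precision-weighted average: μ_n = (τ₀μ₀ + τ_data·x̄)/(τ₀+τ_data), with τ₀=1/σ₀² and τ_data=n/σ².
Here τ₀ = 1/34.2 = 0.029240 and τ_data = 5/10.2 = 0.490196, so τ_n = 0.519436.
Rearranging for μ₀: μ₀ = (μ_n·τ_n − τ_data·x̄)/τ₀ = (-2.6623·0.519436 − 0.490196·-3.0) / 0.029240 = 0.087694/0.029240 ≈ 3.0.

μ₀ = 3.0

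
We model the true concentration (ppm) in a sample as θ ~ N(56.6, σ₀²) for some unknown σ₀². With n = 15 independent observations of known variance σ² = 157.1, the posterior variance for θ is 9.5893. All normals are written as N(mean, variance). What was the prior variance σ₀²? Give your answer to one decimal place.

σ₀² = 113.6

For the Normal–Normal model with known σ², precisions add: τ_n = τ₀ + n/σ².
So 1/σ₀² = 1/9.5893 − 15/157.1 = 0.104283 − 0.095481 = 0.008802.
Hence σ₀² = 1/0.008802 ≈ 113.6.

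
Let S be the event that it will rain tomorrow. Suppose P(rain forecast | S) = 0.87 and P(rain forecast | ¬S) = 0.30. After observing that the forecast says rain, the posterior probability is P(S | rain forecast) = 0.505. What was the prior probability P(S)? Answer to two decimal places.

P(S) = 0.26

In odds form, posterior odds = prior odds × likelihood ratio, so prior odds = posterior odds ÷ LR.
Posterior odds = 0.505/(1−0.505) = 1.0202. LR = 0.87/0.30 = 2.9000.
Prior odds = 1.0202/2.9000 = 0.3518, so P(S) = 0.3518/(1+0.3518) ≈ 0.26.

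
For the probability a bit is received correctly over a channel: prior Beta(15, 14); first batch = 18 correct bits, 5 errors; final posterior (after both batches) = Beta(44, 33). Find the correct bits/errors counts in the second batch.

Because Beta–binomial updating is additive in the counts, the combined data contributed (α_post−α_prior, β_post−β_prior) successes and failures.
Total across both batches: 44−15=29 correct bits, 33−14=19 errors.
Subtract the first batch: 29−18=11 correct bits and 19−5=14 errors.

11 correct bits and 14 errors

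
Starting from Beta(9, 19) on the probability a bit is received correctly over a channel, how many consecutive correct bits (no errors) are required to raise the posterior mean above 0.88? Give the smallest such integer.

k = 131

After k correct bits and 0 errors the posterior is Beta(9+k, 19), with mean (9+k)/(9+19+k).
Set (9+k)/(28+k) > 0.88 and solve: k > (0.88·28 − 9)/(1 − 0.88) = 130.333.
The smallest integer exceeding 130.333 is 131, and checking k=131: (140)/(159) = 0.8805 > 0.88.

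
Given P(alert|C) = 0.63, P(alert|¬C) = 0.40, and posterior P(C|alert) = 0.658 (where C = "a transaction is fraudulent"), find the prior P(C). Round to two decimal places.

Bayes' rule in odds form gives O(C|E) = O(C)·[P(E|C)/P(E|¬C)], hence O(C) = O(C|E)/LR.
Posterior odds = 0.658/(1−0.658) = 1.9240. LR = 0.63/0.40 = 1.5750.
Prior odds = 1.9240/1.5750 = 1.2216, so P(C) = 1.2216/(1+1.2216) ≈ 0.55.

P(C) = 0.55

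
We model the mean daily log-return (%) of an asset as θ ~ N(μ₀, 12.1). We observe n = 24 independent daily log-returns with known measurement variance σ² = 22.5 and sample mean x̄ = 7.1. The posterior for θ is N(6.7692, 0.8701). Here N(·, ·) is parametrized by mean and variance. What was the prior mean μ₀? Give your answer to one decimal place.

μ₀ = 2.5

With known observation variance, the Normal–Normal posterior has precision τ_n = τ₀ + n/σ² and mean μ_n = (τ₀μ₀ + (n/σ²)x̄)/τ_n.
Here τ₀ = 1/12.1 = 0.082645 and τ_data = 24/22.5 = 1.066667, so τ_n = 1.149312.
Rearranging for μ₀: μ₀ = (μ_n·τ_n − τ_data·x̄)/τ₀ = (6.7692·1.149312 − 1.066667·7.1) / 0.082645 = 0.206587/0.082645 ≈ 2.5.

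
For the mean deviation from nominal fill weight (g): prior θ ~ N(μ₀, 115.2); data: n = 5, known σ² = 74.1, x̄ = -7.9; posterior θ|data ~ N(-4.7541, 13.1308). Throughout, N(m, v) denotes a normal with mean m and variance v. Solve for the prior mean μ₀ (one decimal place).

μ₀ = 19.7

The posterior mean is a precision-weighted average: μ_n = (τ₀μ₀ + τ_data·x̄)/(τ₀+τ_data), with τ₀=1/σ₀² and τ_data=n/σ².
Here τ₀ = 1/115.2 = 0.008681 and τ_data = 5/74.1 = 0.067476, so τ_n = 0.076157.
Rearranging for μ₀: μ₀ = (μ_n·τ_n − τ_data·x̄)/τ₀ = (-4.7541·0.076157 − 0.067476·-7.9) / 0.008681 = 0.171002/0.008681 ≈ 19.7.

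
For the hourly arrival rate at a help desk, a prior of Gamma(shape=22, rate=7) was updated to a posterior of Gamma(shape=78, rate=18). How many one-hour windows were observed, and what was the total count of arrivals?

Gamma–Poisson conjugacy: posterior shape = α + Σxᵢ, posterior rate = β + n.
Matching: Σxᵢ = 78 − 22 = 56 and n = 18 − 7 = 11.

n = 11 one-hour windows with total 56 arrivals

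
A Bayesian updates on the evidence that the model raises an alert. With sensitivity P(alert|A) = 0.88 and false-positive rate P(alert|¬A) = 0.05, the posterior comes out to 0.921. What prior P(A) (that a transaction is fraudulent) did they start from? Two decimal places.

P(A) = 0.40

Bayes' rule in odds form gives O(A|E) = O(A)·[P(E|A)/P(E|¬A)], hence O(A) = O(A|E)/LR.
Posterior odds = 0.921/(1−0.921) = 11.6582. LR = 0.88/0.05 = 17.6000.
Prior odds = 11.6582/17.6000 = 0.6624, so P(A) = 0.6624/(1+0.6624) ≈ 0.40.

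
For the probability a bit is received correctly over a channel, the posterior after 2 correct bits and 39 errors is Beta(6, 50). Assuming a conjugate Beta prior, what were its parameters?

Beta(4, 11)

Under Beta–binomial conjugacy the posterior parameters are (a+s, b+f).
Subtract the data counts: 6−2=4, 50−39=11.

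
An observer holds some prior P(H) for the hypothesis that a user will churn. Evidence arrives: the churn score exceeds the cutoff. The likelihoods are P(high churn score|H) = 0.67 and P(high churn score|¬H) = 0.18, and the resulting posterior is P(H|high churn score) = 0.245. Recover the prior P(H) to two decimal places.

Bayes' rule in odds form gives O(H|E) = O(H)·[P(E|H)/P(E|¬H)], hence O(H) = O(H|E)/LR.
Posterior odds = 0.245/(1−0.245) = 0.3245. LR = 0.67/0.18 = 3.7222.
Prior odds = 0.3245/3.7222 = 0.0872, so P(H) = 0.0872/(1+0.0872) ≈ 0.08.

P(H) = 0.08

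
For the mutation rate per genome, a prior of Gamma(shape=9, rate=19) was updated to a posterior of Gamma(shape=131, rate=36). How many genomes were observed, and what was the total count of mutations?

A Gamma(α, β) prior (rate parametrization) on a Poisson rate with n observations summing to S gives posterior Gamma(α+S, β+n).
Matching: Σxᵢ = 131 − 9 = 122 and n = 36 − 19 = 17.

n = 17 genomes with total 122 mutations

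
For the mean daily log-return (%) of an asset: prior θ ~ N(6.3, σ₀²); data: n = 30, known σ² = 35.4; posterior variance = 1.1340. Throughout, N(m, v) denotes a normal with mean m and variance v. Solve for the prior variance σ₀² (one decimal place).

Posterior precision equals prior precision plus data precision: 1/σ_n² = 1/σ₀² + n/σ².
So 1/σ₀² = 1/1.1340 − 30/35.4 = 0.881834 − 0.847458 = 0.034376.
Hence σ₀² = 1/0.034376 ≈ 29.1.

σ₀² = 29.1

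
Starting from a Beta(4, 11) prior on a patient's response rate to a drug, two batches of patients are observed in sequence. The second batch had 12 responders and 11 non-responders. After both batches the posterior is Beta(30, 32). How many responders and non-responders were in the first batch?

Sequential conjugate updates are equivalent to a single update on the pooled data, so total successes = posterior α − prior α and total failures = posterior β − prior β.
Total across both batches: 30−4=26 responders, 32−11=21 non-responders.
Subtract the second batch: 26−12=14 responders and 21−11=10 non-responders.

14 responders and 10 non-responders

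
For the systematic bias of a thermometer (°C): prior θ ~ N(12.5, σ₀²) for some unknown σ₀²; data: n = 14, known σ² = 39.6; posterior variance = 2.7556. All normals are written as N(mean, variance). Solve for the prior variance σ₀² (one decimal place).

σ₀² = 106.8

Posterior precision equals prior precision plus data precision: 1/σ_n² = 1/σ₀² + n/σ².
So 1/σ₀² = 1/2.7556 − 14/39.6 = 0.362897 − 0.353535 = 0.009362.
Hence σ₀² = 1/0.009362 ≈ 106.8.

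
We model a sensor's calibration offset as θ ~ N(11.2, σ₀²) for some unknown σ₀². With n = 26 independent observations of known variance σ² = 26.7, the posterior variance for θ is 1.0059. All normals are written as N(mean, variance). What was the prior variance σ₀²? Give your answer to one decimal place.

For the Normal–Normal model with known σ², precisions add: τ_n = τ₀ + n/σ².
So 1/σ₀² = 1/1.0059 − 26/26.7 = 0.994135 − 0.973783 = 0.020352.
Hence σ₀² = 1/0.020352 ≈ 49.1.

σ₀² = 49.1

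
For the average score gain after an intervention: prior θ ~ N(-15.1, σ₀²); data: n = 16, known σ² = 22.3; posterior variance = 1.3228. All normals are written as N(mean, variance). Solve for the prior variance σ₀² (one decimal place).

Posterior precision equals prior precision plus data precision: 1/σ_n² = 1/σ₀² + n/σ².
So 1/σ₀² = 1/1.3228 − 16/22.3 = 0.755972 − 0.717489 = 0.038483.
Hence σ₀² = 1/0.038483 ≈ 26.0.

σ₀² = 26.0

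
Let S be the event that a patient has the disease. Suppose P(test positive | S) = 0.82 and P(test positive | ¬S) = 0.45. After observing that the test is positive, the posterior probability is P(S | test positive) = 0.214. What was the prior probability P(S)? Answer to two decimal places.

Bayes' rule in odds form gives O(S|E) = O(S)·[P(E|S)/P(E|¬S)], hence O(S) = O(S|E)/LR.
Posterior odds = 0.214/(1−0.214) = 0.2723. LR = 0.82/0.45 = 1.8222.
Prior odds = 0.2723/1.8222 = 0.1494, so P(S) = 0.1494/(1+0.1494) ≈ 0.13.

P(S) = 0.13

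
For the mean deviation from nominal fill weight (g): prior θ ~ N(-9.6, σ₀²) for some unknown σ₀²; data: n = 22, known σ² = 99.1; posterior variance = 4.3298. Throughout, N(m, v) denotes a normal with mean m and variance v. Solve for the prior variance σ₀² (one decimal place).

σ₀² = 111.6

For the Normal–Normal model with known σ², precisions add: τ_n = τ₀ + n/σ².
So 1/σ₀² = 1/4.3298 − 22/99.1 = 0.230958 − 0.221998 = 0.008960.
Hence σ₀² = 1/0.008960 ≈ 111.6.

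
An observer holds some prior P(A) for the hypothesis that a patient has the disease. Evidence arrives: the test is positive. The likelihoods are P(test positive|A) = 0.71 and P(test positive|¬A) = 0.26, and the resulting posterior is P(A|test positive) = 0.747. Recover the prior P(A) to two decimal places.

P(A) = 0.52

Bayes' rule in odds form gives O(A|E) = O(A)·[P(E|A)/P(E|¬A)], hence O(A) = O(A|E)/LR.
Posterior odds = 0.747/(1−0.747) = 2.9526. LR = 0.71/0.26 = 2.7308.
Prior odds = 2.9526/2.7308 = 1.0812, so P(A) = 1.0812/(1+1.0812) ≈ 0.52.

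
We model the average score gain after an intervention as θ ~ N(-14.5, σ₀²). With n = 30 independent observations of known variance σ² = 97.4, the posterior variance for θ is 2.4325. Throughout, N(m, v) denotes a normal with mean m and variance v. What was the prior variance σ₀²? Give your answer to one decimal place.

σ₀² = 9.7

For the Normal–Normal model with known σ², precisions add: τ_n = τ₀ + n/σ².
So 1/σ₀² = 1/2.4325 − 30/97.4 = 0.411100 − 0.308008 = 0.103092.
Hence σ₀² = 1/0.103092 ≈ 9.7.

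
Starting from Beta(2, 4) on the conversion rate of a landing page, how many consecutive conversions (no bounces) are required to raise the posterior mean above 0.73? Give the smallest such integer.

After k conversions and 0 bounces the posterior is Beta(2+k, 4), with mean (2+k)/(2+4+k).
Set (2+k)/(6+k) > 0.73 and solve: k > (0.73·6 − 2)/(1 − 0.73) = 8.815.
The smallest integer exceeding 8.815 is 9, and checking k=9: (11)/(15) = 0.7333 > 0.73.

k = 9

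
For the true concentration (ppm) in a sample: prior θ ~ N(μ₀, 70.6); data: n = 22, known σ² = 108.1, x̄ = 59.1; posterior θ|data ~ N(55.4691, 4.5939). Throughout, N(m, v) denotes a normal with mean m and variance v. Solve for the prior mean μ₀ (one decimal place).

With known observation variance, the Normal–Normal posterior has precision τ_n = τ₀ + n/σ² and mean μ_n = (τ₀μ₀ + (n/σ²)x̄)/τ_n.
Here τ₀ = 1/70.6 = 0.014164 and τ_data = 22/108.1 = 0.203515, so τ_n = 0.217679.
Rearranging for μ₀: μ₀ = (μ_n·τ_n − τ_data·x̄)/τ₀ = (55.4691·0.217679 − 0.203515·59.1) / 0.014164 = 0.046722/0.014164 ≈ 3.3.

μ₀ = 3.3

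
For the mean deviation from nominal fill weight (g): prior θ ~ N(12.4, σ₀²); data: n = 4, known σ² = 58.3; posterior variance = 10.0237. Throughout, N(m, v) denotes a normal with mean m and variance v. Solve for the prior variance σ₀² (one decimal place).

σ₀² = 32.1

Posterior precision equals prior precision plus data precision: 1/σ_n² = 1/σ₀² + n/σ².
So 1/σ₀² = 1/10.0237 − 4/58.3 = 0.099764 − 0.068611 = 0.031153.
Hence σ₀² = 1/0.031153 ≈ 32.1.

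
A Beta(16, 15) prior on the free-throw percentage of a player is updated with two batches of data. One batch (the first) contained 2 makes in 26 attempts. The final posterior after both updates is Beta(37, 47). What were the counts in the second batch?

Sequential conjugate updates are equivalent to a single update on the pooled data, so total successes = posterior α − prior α and total failures = posterior β − prior β.
Total across both batches: 37−16=21 makes, 47−15=32 misses.
Subtract the first batch: 21−2=19 makes and 32−24=8 misses.

19 makes and 8 misses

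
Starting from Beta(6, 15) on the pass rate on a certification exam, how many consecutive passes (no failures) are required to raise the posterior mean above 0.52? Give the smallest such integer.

After k passes and 0 failures the posterior is Beta(6+k, 15), with mean (6+k)/(6+15+k).
Set (6+k)/(21+k) > 0.52 and solve: k > (0.52·21 − 6)/(1 − 0.52) = 10.250.
The smallest integer exceeding 10.250 is 11.

k = 11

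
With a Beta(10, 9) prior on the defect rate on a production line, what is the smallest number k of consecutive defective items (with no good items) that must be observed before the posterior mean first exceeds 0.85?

k = 42

After k defective items and 0 good items the posterior is Beta(10+k, 9), with mean (10+k)/(10+9+k).
Set (10+k)/(19+k) > 0.85 and solve: k > (0.85·19 − 10)/(1 − 0.85) = 41.000.
The smallest integer exceeding 41.000 is 42, and checking k=42: (52)/(61) = 0.8525 > 0.85.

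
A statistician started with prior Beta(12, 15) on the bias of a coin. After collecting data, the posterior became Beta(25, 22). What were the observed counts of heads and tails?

A Beta(a, b) prior with s successes and f failures in binomial data gives a Beta(a+s, b+f) posterior.
So s = 25 − 12 = 13 and f = 22 − 15 = 7.

13 heads and 7 tails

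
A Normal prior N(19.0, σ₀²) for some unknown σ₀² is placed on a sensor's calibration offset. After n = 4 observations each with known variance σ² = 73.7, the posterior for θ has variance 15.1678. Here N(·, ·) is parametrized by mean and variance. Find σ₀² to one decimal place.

For the Normal–Normal model with known σ², precisions add: τ_n = τ₀ + n/σ².
So 1/σ₀² = 1/15.1678 − 4/73.7 = 0.065929 − 0.054274 = 0.011655.
Hence σ₀² = 1/0.011655 ≈ 85.8.

σ₀² = 85.8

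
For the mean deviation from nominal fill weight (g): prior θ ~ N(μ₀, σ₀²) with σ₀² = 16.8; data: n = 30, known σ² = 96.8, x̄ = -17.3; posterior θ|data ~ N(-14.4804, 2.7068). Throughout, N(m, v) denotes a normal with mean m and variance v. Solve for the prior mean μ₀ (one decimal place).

μ₀ = 0.2

The posterior mean is a precision-weighted average: μ_n = (τ₀μ₀ + τ_data·x̄)/(τ₀+τ_data), with τ₀=1/σ₀² and τ_data=n/σ².
Here τ₀ = 1/16.8 = 0.059524 and τ_data = 30/96.8 = 0.309917, so τ_n = 0.369441.
Rearranging for μ₀: μ₀ = (μ_n·τ_n − τ_data·x̄)/τ₀ = (-14.4804·0.369441 − 0.309917·-17.3) / 0.059524 = 0.011911/0.059524 ≈ 0.2.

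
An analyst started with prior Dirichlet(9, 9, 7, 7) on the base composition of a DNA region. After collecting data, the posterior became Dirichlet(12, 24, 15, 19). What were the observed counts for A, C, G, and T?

counts (3, 15, 8, 12)

For a Dirichlet(α) prior with multinomial counts c, the posterior is Dirichlet(α + c) componentwise.
Counts are posterior − prior componentwise: 12−9=3, 24−9=15, 15−7=8, 19−7=12.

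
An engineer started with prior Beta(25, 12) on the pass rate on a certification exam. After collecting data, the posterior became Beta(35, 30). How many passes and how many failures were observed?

10 passes and 18 failures

Under Beta–binomial conjugacy the posterior parameters are (a+s, b+f).
So s = 35 − 25 = 10 and f = 30 − 12 = 18.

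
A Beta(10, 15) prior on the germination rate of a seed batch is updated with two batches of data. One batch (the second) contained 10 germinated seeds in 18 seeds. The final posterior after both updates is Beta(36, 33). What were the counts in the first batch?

Sequential conjugate updates are equivalent to a single update on the pooled data, so total successes = posterior α − prior α and total failures = posterior β − prior β.
Total across both batches: 36−10=26 germinated seeds, 33−15=18 non-germinating seeds.
Subtract the second batch: 26−10=16 germinated seeds and 18−8=10 non-germinating seeds.

16 germinated seeds and 10 non-germinating seeds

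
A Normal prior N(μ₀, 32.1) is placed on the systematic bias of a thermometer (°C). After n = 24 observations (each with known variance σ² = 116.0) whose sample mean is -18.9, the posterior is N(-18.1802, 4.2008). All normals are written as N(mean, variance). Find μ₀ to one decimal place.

μ₀ = -13.4

With known observation variance, the Normal–Normal posterior has precision τ_n = τ₀ + n/σ² and mean μ_n = (τ₀μ₀ + (n/σ²)x̄)/τ_n.
Here τ₀ = 1/32.1 = 0.031153 and τ_data = 24/116.0 = 0.206897, so τ_n = 0.238050.
Rearranging for μ₀: μ₀ = (μ_n·τ_n − τ_data·x̄)/τ₀ = (-18.1802·0.238050 − 0.206897·-18.9) / 0.031153 = -0.417443/0.031153 ≈ -13.4.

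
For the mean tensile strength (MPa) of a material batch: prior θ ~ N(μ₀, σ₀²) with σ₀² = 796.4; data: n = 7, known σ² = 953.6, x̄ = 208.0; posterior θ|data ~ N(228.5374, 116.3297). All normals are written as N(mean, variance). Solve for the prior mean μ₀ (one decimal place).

μ₀ = 348.6

With known observation variance, the Normal–Normal posterior has precision τ_n = τ₀ + n/σ² and mean μ_n = (τ₀μ₀ + (n/σ²)x̄)/τ_n.
Here τ₀ = 1/796.4 = 0.001256 and τ_data = 7/953.6 = 0.007341, so τ_n = 0.008597.
Rearranging for μ₀: μ₀ = (μ_n·τ_n − τ_data·x̄)/τ₀ = (228.5374·0.008597 − 0.007341·208.0) / 0.001256 = 0.437808/0.001256 ≈ 348.6.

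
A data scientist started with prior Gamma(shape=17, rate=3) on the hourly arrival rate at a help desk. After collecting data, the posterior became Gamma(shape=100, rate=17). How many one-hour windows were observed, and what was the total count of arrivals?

n = 14 one-hour windows with total 83 arrivals

A Gamma(α, β) prior (rate parametrization) on a Poisson rate with n observations summing to S gives posterior Gamma(α+S, β+n).
Matching: Σxᵢ = 100 − 17 = 83 and n = 17 − 3 = 14.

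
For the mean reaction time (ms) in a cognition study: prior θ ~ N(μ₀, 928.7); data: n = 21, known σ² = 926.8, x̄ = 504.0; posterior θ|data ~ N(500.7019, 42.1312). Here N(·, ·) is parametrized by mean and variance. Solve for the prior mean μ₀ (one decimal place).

μ₀ = 431.3

With known observation variance, the Normal–Normal posterior has precision τ_n = τ₀ + n/σ² and mean μ_n = (τ₀μ₀ + (n/σ²)x̄)/τ_n.
Here τ₀ = 1/928.7 = 0.001077 and τ_data = 21/926.8 = 0.022659, so τ_n = 0.023736.
Rearranging for μ₀: μ₀ = (μ_n·τ_n − τ_data·x̄)/τ₀ = (500.7019·0.023736 − 0.022659·504.0) / 0.001077 = 0.464524/0.001077 ≈ 431.3.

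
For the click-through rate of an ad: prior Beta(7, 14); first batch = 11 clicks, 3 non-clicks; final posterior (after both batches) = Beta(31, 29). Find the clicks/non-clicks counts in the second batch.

13 clicks and 12 non-clicks

Because Beta–binomial updating is additive in the counts, the combined data contributed (α_post−α_prior, β_post−β_prior) successes and failures.
Total across both batches: 31−7=24 clicks, 29−14=15 non-clicks.
Subtract the first batch: 24−11=13 clicks and 15−3=12 non-clicks.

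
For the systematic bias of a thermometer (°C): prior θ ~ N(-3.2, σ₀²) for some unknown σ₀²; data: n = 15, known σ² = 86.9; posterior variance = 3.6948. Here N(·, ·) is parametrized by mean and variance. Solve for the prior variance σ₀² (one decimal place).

σ₀² = 10.2

For the Normal–Normal model with known σ², precisions add: τ_n = τ₀ + n/σ².
So 1/σ₀² = 1/3.6948 − 15/86.9 = 0.270651 − 0.172612 = 0.098039.
Hence σ₀² = 1/0.098039 ≈ 10.2.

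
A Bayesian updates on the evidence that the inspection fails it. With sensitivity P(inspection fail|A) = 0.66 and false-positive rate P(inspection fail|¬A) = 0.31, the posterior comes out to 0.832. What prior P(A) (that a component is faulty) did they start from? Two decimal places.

P(A) = 0.70

Bayes' rule in odds form gives O(A|E) = O(A)·[P(E|A)/P(E|¬A)], hence O(A) = O(A|E)/LR.
Posterior odds = 0.832/(1−0.832) = 4.9524. LR = 0.66/0.31 = 2.1290.
Prior odds = 4.9524/2.1290 = 2.3262, so P(A) = 2.3262/(1+2.3262) ≈ 0.70.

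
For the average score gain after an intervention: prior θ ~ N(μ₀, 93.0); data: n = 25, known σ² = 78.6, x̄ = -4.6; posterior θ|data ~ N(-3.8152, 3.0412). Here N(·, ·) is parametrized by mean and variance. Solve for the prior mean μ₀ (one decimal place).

The posterior mean is a precision-weighted average: μ_n = (τ₀μ₀ + τ_data·x̄)/(τ₀+τ_data), with τ₀=1/σ₀² and τ_data=n/σ².
Here τ₀ = 1/93.0 = 0.010753 and τ_data = 25/78.6 = 0.318066, so τ_n = 0.328819.
Rearranging for μ₀: μ₀ = (μ_n·τ_n − τ_data·x̄)/τ₀ = (-3.8152·0.328819 − 0.318066·-4.6) / 0.010753 = 0.208593/0.010753 ≈ 19.4.

μ₀ = 19.4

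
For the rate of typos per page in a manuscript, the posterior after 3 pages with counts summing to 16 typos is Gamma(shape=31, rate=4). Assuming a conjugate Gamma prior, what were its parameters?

Gamma(shape=15, rate=1)

Gamma–Poisson conjugacy: posterior shape = α + Σxᵢ, posterior rate = β + n.
So α = 31 − 16 = 15 and β = 4 − 3 = 1.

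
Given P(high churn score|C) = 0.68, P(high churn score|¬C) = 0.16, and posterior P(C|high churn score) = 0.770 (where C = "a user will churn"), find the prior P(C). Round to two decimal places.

In odds form, posterior odds = prior odds × likelihood ratio, so prior odds = posterior odds ÷ LR.
Posterior odds = 0.770/(1−0.770) = 3.3478. LR = 0.68/0.16 = 4.2500.
Prior odds = 3.3478/4.2500 = 0.7877, so P(C) = 0.7877/(1+0.7877) ≈ 0.44.

P(C) = 0.44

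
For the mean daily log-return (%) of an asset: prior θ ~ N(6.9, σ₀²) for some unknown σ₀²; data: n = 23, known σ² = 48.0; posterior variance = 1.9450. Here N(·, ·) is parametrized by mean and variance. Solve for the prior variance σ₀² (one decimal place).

σ₀² = 28.6

Posterior precision equals prior precision plus data precision: 1/σ_n² = 1/σ₀² + n/σ².
So 1/σ₀² = 1/1.9450 − 23/48.0 = 0.514139 − 0.479167 = 0.034972.
Hence σ₀² = 1/0.034972 ≈ 28.6.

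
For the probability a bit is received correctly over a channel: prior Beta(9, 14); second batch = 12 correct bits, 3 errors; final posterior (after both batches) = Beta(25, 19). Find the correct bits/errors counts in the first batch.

Because Beta–binomial updating is additive in the counts, the combined data contributed (α_post−α_prior, β_post−β_prior) successes and failures.
Total across both batches: 25−9=16 correct bits, 19−14=5 errors.
Subtract the second batch: 16−12=4 correct bits and 5−3=2 errors.

4 correct bits and 2 errors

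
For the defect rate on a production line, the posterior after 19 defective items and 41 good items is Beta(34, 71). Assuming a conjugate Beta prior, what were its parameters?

Beta(15, 30)

Under Beta–binomial conjugacy the posterior parameters are (a+s, b+f).
So a = 34 − 19 = 15 and b = 71 − 41 = 30.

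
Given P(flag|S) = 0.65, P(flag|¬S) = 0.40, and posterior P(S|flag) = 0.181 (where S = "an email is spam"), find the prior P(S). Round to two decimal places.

P(S) = 0.12

In odds form, posterior odds = prior odds × likelihood ratio, so prior odds = posterior odds ÷ LR.
Posterior odds = 0.181/(1−0.181) = 0.2210. LR = 0.65/0.40 = 1.6250.
Prior odds = 0.2210/1.6250 = 0.1360, so P(S) = 0.1360/(1+0.1360) ≈ 0.12.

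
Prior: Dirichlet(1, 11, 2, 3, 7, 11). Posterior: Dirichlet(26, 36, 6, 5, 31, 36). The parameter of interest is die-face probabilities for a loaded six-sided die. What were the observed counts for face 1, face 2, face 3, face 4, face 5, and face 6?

For a Dirichlet(α) prior with multinomial counts c, the posterior is Dirichlet(α + c) componentwise.
Counts are posterior − prior componentwise: 26−1=25, 36−11=25, 6−2=4, 5−3=2, 31−7=24, 36−11=25.

counts (25, 25, 4, 2, 24, 25)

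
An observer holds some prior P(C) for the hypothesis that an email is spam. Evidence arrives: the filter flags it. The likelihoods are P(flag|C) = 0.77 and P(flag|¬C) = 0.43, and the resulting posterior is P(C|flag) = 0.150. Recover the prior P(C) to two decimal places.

P(C) = 0.09

In odds form, posterior odds = prior odds × likelihood ratio, so prior odds = posterior odds ÷ LR.
Posterior odds = 0.150/(1−0.150) = 0.1765. LR = 0.77/0.43 = 1.7907.
Prior odds = 0.1765/1.7907 = 0.0986, so P(C) = 0.0986/(1+0.0986) ≈ 0.09.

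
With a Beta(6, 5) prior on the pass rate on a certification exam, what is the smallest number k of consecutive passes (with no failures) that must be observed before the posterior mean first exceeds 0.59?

After k passes and 0 failures the posterior is Beta(6+k, 5), with mean (6+k)/(6+5+k).
Set (6+k)/(11+k) > 0.59 and solve: k > (0.59·11 − 6)/(1 − 0.59) = 1.195.
The smallest integer exceeding 1.195 is 2, and checking k=2: (8)/(13) = 0.6154 > 0.59.

k = 2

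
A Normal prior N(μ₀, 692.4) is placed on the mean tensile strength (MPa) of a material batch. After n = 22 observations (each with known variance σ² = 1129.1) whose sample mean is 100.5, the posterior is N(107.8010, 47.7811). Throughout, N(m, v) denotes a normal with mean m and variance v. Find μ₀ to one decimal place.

μ₀ = 206.3

The posterior mean is a precision-weighted average: μ_n = (τ₀μ₀ + τ_data·x̄)/(τ₀+τ_data), with τ₀=1/σ₀² and τ_data=n/σ².
Here τ₀ = 1/692.4 = 0.001444 and τ_data = 22/1129.1 = 0.019485, so τ_n = 0.020929.
Rearranging for μ₀: μ₀ = (μ_n·τ_n − τ_data·x̄)/τ₀ = (107.8010·0.020929 − 0.019485·100.5) / 0.001444 = 0.297925/0.001444 ≈ 206.3.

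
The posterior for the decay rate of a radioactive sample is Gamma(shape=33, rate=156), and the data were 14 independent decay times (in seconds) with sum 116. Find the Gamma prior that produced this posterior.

Gamma(shape=19, rate=40)

Gamma–exponential conjugacy: posterior shape = α + n, posterior rate = β + Σtᵢ.
So α = 33 − 14 = 19 and β = 156 − 116 = 40.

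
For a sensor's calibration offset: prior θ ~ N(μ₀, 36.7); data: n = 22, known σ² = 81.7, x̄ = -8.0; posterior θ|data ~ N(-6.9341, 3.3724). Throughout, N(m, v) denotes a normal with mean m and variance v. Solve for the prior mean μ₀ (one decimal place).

The posterior mean is a precision-weighted average: μ_n = (τ₀μ₀ + τ_data·x̄)/(τ₀+τ_data), with τ₀=1/σ₀² and τ_data=n/σ².
Here τ₀ = 1/36.7 = 0.027248 and τ_data = 22/81.7 = 0.269278, so τ_n = 0.296526.
Rearranging for μ₀: μ₀ = (μ_n·τ_n − τ_data·x̄)/τ₀ = (-6.9341·0.296526 − 0.269278·-8.0) / 0.027248 = 0.098083/0.027248 ≈ 3.6.

μ₀ = 3.6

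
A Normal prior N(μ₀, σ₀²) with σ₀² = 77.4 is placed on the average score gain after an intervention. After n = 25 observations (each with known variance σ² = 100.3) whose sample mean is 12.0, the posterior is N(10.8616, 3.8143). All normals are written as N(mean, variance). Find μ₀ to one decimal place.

μ₀ = -11.1

With known observation variance, the Normal–Normal posterior has precision τ_n = τ₀ + n/σ² and mean μ_n = (τ₀μ₀ + (n/σ²)x̄)/τ_n.
Here τ₀ = 1/77.4 = 0.012920 and τ_data = 25/100.3 = 0.249252, so τ_n = 0.262172.
Rearranging for μ₀: μ₀ = (μ_n·τ_n − τ_data·x̄)/τ₀ = (10.8616·0.262172 − 0.249252·12.0) / 0.012920 = -0.143417/0.012920 ≈ -11.1.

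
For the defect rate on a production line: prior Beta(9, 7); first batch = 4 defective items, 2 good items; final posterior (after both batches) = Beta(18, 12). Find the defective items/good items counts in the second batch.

Because Beta–binomial updating is additive in the counts, the combined data contributed (α_post−α_prior, β_post−β_prior) successes and failures.
Total across both batches: 18−9=9 defective items, 12−7=5 good items.
Subtract the first batch: 9−4=5 defective items and 5−2=3 good items.

5 defective items and 3 good items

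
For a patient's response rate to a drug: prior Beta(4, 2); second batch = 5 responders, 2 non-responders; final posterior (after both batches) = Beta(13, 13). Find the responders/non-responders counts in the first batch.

Because Beta–binomial updating is additive in the counts, the combined data contributed (α_post−α_prior, β_post−β_prior) successes and failures.
Total across both batches: 13−4=9 responders, 13−2=11 non-responders.
Subtract the second batch: 9−5=4 responders and 11−2=9 non-responders.

4 responders and 9 non-responders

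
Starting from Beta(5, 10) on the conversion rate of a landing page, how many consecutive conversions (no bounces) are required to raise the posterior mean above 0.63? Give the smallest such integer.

After k conversions and 0 bounces the posterior is Beta(5+k, 10), with mean (5+k)/(5+10+k).
Set (5+k)/(15+k) > 0.63 and solve: k > (0.63·15 − 5)/(1 − 0.63) = 12.027.
The smallest integer exceeding 12.027 is 13, and checking k=13: (18)/(28) = 0.6429 > 0.63.

k = 13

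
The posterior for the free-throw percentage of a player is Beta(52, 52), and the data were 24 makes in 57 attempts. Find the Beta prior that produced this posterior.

Beta(28, 19)

Under Beta–binomial conjugacy the posterior parameters are (a+s, b+f).
Subtract the data counts: 52−24=28, 52−33=19.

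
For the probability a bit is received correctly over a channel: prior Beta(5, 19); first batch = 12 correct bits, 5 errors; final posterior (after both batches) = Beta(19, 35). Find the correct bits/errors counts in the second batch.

Because Beta–binomial updating is additive in the counts, the combined data contributed (α_post−α_prior, β_post−β_prior) successes and failures.
Total across both batches: 19−5=14 correct bits, 35−19=16 errors.
Subtract the first batch: 14−12=2 correct bits and 16−5=11 errors.

2 correct bits and 11 errors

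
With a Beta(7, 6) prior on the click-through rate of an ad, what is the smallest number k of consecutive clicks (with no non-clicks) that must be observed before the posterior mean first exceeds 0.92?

After k clicks and 0 non-clicks the posterior is Beta(7+k, 6), with mean (7+k)/(7+6+k).
Set (7+k)/(13+k) > 0.92 and solve: k > (0.92·13 − 7)/(1 − 0.92) = 62.000.
The smallest integer exceeding 62.000 is 63.

k = 63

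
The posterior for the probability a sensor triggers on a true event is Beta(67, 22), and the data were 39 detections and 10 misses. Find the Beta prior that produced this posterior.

Beta is conjugate to the binomial likelihood: posterior = Beta(a+s, b+f).
Subtract the data counts: 67−39=28, 22−10=12.

Beta(28, 12)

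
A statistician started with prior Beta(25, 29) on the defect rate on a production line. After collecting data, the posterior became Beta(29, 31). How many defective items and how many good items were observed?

4 defective items and 2 good items

Under Beta–binomial conjugacy the posterior parameters are (α+s, β+f).
So s = 29 − 25 = 4 and f = 31 − 29 = 2.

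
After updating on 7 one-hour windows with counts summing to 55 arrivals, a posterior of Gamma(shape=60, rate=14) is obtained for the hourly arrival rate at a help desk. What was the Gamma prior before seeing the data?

A Gamma(α, β) prior (rate parametrization) on a Poisson rate with n observations summing to S gives posterior Gamma(α+S, β+n).
So α = 60 − 55 = 5 and β = 14 − 7 = 7.

Gamma(shape=5, rate=7)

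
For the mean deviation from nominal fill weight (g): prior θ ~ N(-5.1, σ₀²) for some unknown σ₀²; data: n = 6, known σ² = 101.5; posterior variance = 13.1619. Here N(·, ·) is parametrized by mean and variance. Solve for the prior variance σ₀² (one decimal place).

σ₀² = 59.3

Posterior precision equals prior precision plus data precision: 1/σ_n² = 1/σ₀² + n/σ².
So 1/σ₀² = 1/13.1619 − 6/101.5 = 0.075977 − 0.059113 = 0.016864.
Hence σ₀² = 1/0.016864 ≈ 59.3.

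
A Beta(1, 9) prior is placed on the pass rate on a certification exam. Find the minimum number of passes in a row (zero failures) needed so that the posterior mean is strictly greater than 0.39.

k = 5

After k passes and 0 failures the posterior is Beta(1+k, 9), with mean (1+k)/(1+9+k).
Set (1+k)/(10+k) > 0.39 and solve: k > (0.39·10 − 1)/(1 − 0.39) = 4.754.
The smallest integer exceeding 4.754 is 5.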